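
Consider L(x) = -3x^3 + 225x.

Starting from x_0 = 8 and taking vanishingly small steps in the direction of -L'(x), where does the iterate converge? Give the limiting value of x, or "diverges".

L'(x) = -9(x - 5)(x + 5), so L'(8) = -351.
Gradient descent moves in the -L' direction, i.e. x is increasing.
There is no critical point above x=8, and L' keeps the same sign, so the iterate runs off to +∞.

diverges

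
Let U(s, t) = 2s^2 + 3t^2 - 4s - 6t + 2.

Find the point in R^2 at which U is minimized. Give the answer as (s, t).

U(s,t) separates as P(s) + Q(t) + 2, so its minimum is min P + min Q + 2.
P'(s) = 4s - 4 vanishes at s ∈ {1}; Q'(t) = 6(t - 1) vanishes at t ∈ {1}.
Local minima of P (where P''>0): P(1)=-2. Local minima of Q: Q(1)=-3.
So the global minimum of U is P(1) + Q(1) + 2 = -2 − 3 + 2 = -3, attained at (1, 1).

(1, 1)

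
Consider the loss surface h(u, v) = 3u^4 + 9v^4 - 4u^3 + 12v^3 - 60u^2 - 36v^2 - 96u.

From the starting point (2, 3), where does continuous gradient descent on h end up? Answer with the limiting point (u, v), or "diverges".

(4, 1)

h is separable, so gradient descent decouples: u follows -∂h/∂u, v follows -∂h/∂v.
∂h/∂u = 12(u - 4)(u + 1)(u + 2); at u=2 this is -288, so u increases.
∂h/∂v = 36v(v - 1)(v + 2); at v=3 this is 1080, so v decreases.
u converges to its nearest critical value 4 (a local min of the u-part); v converges to 1. The iterate converges to (4, 1).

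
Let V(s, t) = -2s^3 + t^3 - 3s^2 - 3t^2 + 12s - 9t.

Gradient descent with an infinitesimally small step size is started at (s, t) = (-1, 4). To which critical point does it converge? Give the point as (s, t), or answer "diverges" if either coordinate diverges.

V is separable, so gradient descent decouples: s follows -∂V/∂s, t follows -∂V/∂t.
∂V/∂s = -6(s - 1)(s + 2); at s=-1 this is 12, so s decreases.
∂V/∂t = 3(t - 3)(t + 1); at t=4 this is 15, so t decreases.
s converges to its nearest critical value -2 (a local min of the s-part); t converges to 3. The iterate converges to (-2, 3).

(-2, 3)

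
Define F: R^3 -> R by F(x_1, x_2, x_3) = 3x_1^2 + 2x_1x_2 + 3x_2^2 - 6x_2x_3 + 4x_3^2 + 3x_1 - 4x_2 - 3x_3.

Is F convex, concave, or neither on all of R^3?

F is quadratic, so its Hessian is the constant matrix H = [[6, 2, 0], [2, 6, -6], [0, -6, 8]].
Leading principal minors: 6, 32, 40.
All positive ⇒ H ≻ 0 ⇒ convex.

convex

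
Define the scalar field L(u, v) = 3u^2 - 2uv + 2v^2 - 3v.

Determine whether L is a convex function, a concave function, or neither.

L is quadratic, so its Hessian is the constant matrix H = [[6, -2], [-2, 4]].
det(H) = 20, tr(H) = 10.
det(H) > 0 and tr(H) > 0, so H is positive definite everywhere: convex.

convex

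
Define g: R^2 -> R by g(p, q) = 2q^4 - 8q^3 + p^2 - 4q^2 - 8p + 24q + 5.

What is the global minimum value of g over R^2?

-29

g(p,q) separates as A(p) + B(q) + 5, so its minimum is min A + min B + 5.
A'(p) = 2p - 8 vanishes at p ∈ {4}; B'(q) = 8(q - 3)(q - 1)(q + 1) vanishes at q ∈ {-1, 1, 3}.
Local minima of A (where A''>0): A(4)=-16. Local minima of B: B(-1)=-18, B(3)=-18.
So the global minimum of g is A(4) + B(-1) + 5 = -16 − 18 + 5 = -29, attained at (4, -1).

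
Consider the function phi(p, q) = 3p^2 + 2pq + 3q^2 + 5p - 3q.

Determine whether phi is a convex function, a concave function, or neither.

convex

phi is quadratic, so its Hessian is the constant matrix H = [[6, 2], [2, 6]].
det(H) = 32, tr(H) = 12.
det(H) > 0 and tr(H) > 0, so H is positive definite everywhere: convex.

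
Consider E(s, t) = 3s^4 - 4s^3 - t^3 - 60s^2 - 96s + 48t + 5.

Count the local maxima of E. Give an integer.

E separates as a function of s plus a function of t, so ∇E=0 decouples.
∂E/∂s = 12(s - 4)(s + 1)(s + 2) = 0 at s ∈ {-2, -1, 4}; ∂E/∂t = -3(t - 4)(t + 4) = 0 at t ∈ {-4, 4}.
The Hessian is diagonal: diag(E_ss, E_tt). Second derivatives: E_ss(-2)=72, E_ss(-1)=-60, E_ss(4)=360; E_tt(-4)=24, E_tt(4)=-24.
Local maxima occur where both diagonal entries negative: (-1, 4). Count: 1.

1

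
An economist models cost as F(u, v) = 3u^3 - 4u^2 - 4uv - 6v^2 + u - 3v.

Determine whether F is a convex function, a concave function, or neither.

neither

The term 3u^3 is cubic, so the Hessian is not constant.
∂²F/∂u² = 18u - 8, which takes both signs as u varies (negative for sufficiently negative u). A diagonal entry of the Hessian changing sign means the Hessian is neither positive- nor negative-semidefinite on all of R^2.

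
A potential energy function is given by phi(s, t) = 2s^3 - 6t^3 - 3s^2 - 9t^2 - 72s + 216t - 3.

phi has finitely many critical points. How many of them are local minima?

phi separates as a function of s plus a function of t, so ∇phi=0 decouples.
∂phi/∂s = 6(s - 4)(s + 3) = 0 at s ∈ {-3, 4}; ∂phi/∂t = -18(t - 3)(t + 4) = 0 at t ∈ {-4, 3}.
The Hessian is diagonal: diag(phi_ss, phi_tt). Second derivatives: phi_ss(-3)=-42, phi_ss(4)=42; phi_tt(-4)=126, phi_tt(3)=-126.
Local minima occur where both diagonal entries positive: (4, -4). Count: 1.

1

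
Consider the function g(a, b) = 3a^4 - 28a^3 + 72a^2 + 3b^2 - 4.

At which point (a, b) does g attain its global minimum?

(0, 0)

g(a,b) separates as P(a) + Q(b) − 4, so its minimum is min P + min Q − 4.
P'(a) = 12a(a - 4)(a - 3) vanishes at a ∈ {0, 3, 4}; Q'(b) = 6b vanishes at b ∈ {0}.
Local minima of P (where P''>0): P(0)=0, P(4)=128. Local minima of Q: Q(0)=0.
So the global minimum of g is P(0) + Q(0) − 4 = 0 + 0 − 4 = -4, attained at (0, 0).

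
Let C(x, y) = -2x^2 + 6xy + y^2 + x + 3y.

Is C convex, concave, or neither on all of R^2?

neither

C is quadratic, so its Hessian is the constant matrix H = [[-4, 6], [6, 2]].
det(H) = -44, tr(H) = -2.
det(H) < 0, so H is indefinite: neither convex nor concave.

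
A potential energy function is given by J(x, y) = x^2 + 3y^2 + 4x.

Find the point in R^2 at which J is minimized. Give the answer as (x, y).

J(x,y) separates as P(x) + Q(y), so its minimum is min P + min Q.
P'(x) = 2x + 4 vanishes at x ∈ {-2}; Q'(y) = 6y vanishes at y ∈ {0}.
Local minima of P (where P''>0): P(-2)=-4. Local minima of Q: Q(0)=0.
So the global minimum of J is P(-2) + Q(0) = -4 + 0 = -4, attained at (-2, 0).

(-2, 0)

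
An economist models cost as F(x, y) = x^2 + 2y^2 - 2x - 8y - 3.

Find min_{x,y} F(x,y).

-12

F(x,y) separates as P(x) + Q(y) − 3, so its minimum is min P + min Q − 3.
P'(x) = 2x - 2 vanishes at x ∈ {1}; Q'(y) = 4y - 8 vanishes at y ∈ {2}.
Local minima of P (where P''>0): P(1)=-1. Local minima of Q: Q(2)=-8.
So the global minimum of F is P(1) + Q(2) − 3 = -1 − 8 − 3 = -12, attained at (1, 2).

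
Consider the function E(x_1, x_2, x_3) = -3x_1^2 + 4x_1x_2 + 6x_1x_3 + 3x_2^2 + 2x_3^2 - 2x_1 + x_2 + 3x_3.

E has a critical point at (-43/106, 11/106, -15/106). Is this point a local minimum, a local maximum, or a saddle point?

The Hessian is constant: H = [[-6, 4, 6], [4, 6, 0], [6, 0, 4]].
Leading principal minors: Δ₁ = -6, Δ₂ = -52, Δ₃ = -424.
The minors fit neither the all-positive nor the alternating-sign pattern, so H is indefinite: a saddle point.

saddle point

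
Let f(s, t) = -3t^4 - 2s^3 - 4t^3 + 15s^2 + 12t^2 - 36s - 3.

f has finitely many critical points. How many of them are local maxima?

f separates as a function of s plus a function of t, so ∇f=0 decouples.
∂f/∂s = -6(s - 3)(s - 2) = 0 at s ∈ {2, 3}; ∂f/∂t = -12t(t - 1)(t + 2) = 0 at t ∈ {-2, 0, 1}.
The Hessian is diagonal: diag(f_ss, f_tt). Second derivatives: f_ss(2)=6, f_ss(3)=-6; f_tt(-2)=-72, f_tt(0)=24, f_tt(1)=-36.
Local maxima occur where both diagonal entries negative: (3, -2), (3, 1). Count: 2.

2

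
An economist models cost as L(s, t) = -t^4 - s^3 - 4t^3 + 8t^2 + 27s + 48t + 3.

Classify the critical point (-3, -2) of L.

local minimum

The mixed partial ∂²L/∂s∂t is 0, so the Hessian at any point is diag(L_ss, L_tt) = diag(-6s, 4(-3t^2 - 6t + 4)).
At (-3, -2): H = diag(18, 16).
Both eigenvalues are positive, so H is positive definite: a local minimum.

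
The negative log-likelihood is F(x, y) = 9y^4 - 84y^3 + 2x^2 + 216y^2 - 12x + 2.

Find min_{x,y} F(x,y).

F(x,y) separates as P(x) + Q(y) + 2, so its minimum is min P + min Q + 2.
P'(x) = 4x - 12 vanishes at x ∈ {3}; Q'(y) = 36y(y - 4)(y - 3) vanishes at y ∈ {0, 3, 4}.
Local minima of P (where P''>0): P(3)=-18. Local minima of Q: Q(0)=0, Q(4)=384.
So the global minimum of F is P(3) + Q(0) + 2 = -18 + 0 + 2 = -16, attained at (3, 0).

-16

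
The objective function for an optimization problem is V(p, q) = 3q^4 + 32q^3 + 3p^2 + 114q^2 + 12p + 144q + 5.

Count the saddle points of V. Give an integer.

1

V separates as a function of p plus a function of q, so ∇V=0 decouples.
∂V/∂p = 6(p + 2) = 0 at p ∈ {-2}; ∂V/∂q = 12(q + 1)(q + 3)(q + 4) = 0 at q ∈ {-4, -3, -1}.
The Hessian is diagonal: diag(V_pp, V_qq). Second derivatives: V_pp(-2)=6; V_qq(-4)=36, V_qq(-3)=-24, V_qq(-1)=72.
Saddle points occur where the two diagonal entries have opposite signs: (-2, -3). Count: 1.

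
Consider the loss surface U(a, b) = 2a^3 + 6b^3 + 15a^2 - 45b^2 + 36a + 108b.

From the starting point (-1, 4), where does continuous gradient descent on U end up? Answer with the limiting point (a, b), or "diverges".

U is separable, so gradient descent decouples: a follows -∂U/∂a, b follows -∂U/∂b.
∂U/∂a = 6(a + 2)(a + 3); at a=-1 this is 12, so a decreases.
∂U/∂b = 18(b - 3)(b - 2); at b=4 this is 36, so b decreases.
a converges to its nearest critical value -2 (a local min of the a-part); b converges to 3. The iterate converges to (-2, 3).

(-2, 3)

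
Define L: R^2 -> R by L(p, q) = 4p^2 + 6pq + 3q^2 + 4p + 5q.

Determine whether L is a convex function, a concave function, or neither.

L is quadratic, so its Hessian is the constant matrix H = [[8, 6], [6, 6]].
det(H) = 12, tr(H) = 14.
det(H) > 0 and tr(H) > 0, so H is positive definite everywhere: convex.

convex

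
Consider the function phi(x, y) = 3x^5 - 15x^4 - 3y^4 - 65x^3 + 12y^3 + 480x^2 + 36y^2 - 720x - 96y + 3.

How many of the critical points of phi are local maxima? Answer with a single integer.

4

phi separates as a function of x plus a function of y, so ∇phi=0 decouples.
∂phi/∂x = 15(x - 4)(x - 3)(x - 1)(x + 4) = 0 at x ∈ {-4, 1, 3, 4}; ∂phi/∂y = -12(y - 4)(y - 1)(y + 2) = 0 at y ∈ {-2, 1, 4}.
The Hessian is diagonal: diag(phi_xx, phi_yy). Second derivatives: phi_xx(-4)=-4200, phi_xx(1)=450, phi_xx(3)=-210, phi_xx(4)=360; phi_yy(-2)=-216, phi_yy(1)=108, phi_yy(4)=-216.
Local maxima occur where both diagonal entries negative: (-4, -2), (-4, 4), (3, -2), (3, 4). Count: 4.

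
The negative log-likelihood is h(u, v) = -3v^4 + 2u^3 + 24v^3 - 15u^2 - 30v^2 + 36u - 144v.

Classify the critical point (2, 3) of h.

saddle point

The mixed partial ∂²h/∂u∂v is 0, so the Hessian at any point is diag(h_uu, h_vv) = diag(6(2u - 5), 12(-3v^2 + 12v - 5)).
At (2, 3): H = diag(-6, 48).
The eigenvalues have opposite signs, so H is indefinite: a saddle point.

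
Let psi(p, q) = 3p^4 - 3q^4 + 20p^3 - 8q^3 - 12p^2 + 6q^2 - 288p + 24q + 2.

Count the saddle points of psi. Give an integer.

psi separates as a function of p plus a function of q, so ∇psi=0 decouples.
∂psi/∂p = 12(p - 2)(p + 3)(p + 4) = 0 at p ∈ {-4, -3, 2}; ∂psi/∂q = -12(q - 1)(q + 1)(q + 2) = 0 at q ∈ {-2, -1, 1}.
The Hessian is diagonal: diag(psi_pp, psi_qq). Second derivatives: psi_pp(-4)=72, psi_pp(-3)=-60, psi_pp(2)=360; psi_qq(-2)=-36, psi_qq(-1)=24, psi_qq(1)=-72.
Saddle points occur where the two diagonal entries have opposite signs: (-4, -2), (-4, 1), (-3, -1), (2, -2), (2, 1). Count: 5.

5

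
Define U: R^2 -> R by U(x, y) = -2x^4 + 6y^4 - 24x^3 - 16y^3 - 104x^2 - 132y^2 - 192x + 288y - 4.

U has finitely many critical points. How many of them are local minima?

U separates as a function of x plus a function of y, so ∇U=0 decouples.
∂U/∂x = -8(x + 2)(x + 3)(x + 4) = 0 at x ∈ {-4, -3, -2}; ∂U/∂y = 24(y - 4)(y - 1)(y + 3) = 0 at y ∈ {-3, 1, 4}.
The Hessian is diagonal: diag(U_xx, U_yy). Second derivatives: U_xx(-4)=-16, U_xx(-3)=8, U_xx(-2)=-16; U_yy(-3)=672, U_yy(1)=-288, U_yy(4)=504.
Local minima occur where both diagonal entries positive: (-3, -3), (-3, 4). Count: 2.

2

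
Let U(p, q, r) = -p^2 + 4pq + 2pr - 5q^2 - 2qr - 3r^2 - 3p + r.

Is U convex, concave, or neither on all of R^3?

concave

U is quadratic, so its Hessian is the constant matrix H = [[-2, 4, 2], [4, -10, -2], [2, -2, -6]].
Leading principal minors: -2, 4, -8.
Signs alternate −, +, − ⇒ H ≺ 0 ⇒ concave.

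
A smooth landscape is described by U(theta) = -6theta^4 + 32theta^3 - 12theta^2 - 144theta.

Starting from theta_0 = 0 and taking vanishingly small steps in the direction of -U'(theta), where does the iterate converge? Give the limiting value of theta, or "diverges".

U'(theta) = -24(theta - 3)(theta - 2)(theta + 1), so U'(0) = -144.
Gradient descent moves in the -U' direction, i.e. theta is increasing.
The nearest critical point in that direction is theta = 2, where U'' = 72 > 0 (a local minimum). The iterate converges there.

2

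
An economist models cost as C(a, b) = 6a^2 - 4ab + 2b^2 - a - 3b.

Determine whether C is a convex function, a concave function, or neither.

convex

C is quadratic, so its Hessian is the constant matrix H = [[12, -4], [-4, 4]].
det(H) = 32, tr(H) = 16.
det(H) > 0 and tr(H) > 0, so H is positive definite everywhere: convex.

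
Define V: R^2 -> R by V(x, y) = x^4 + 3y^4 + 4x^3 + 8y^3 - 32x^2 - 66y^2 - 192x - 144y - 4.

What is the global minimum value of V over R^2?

V(x,y) separates as P(x) + Q(y) − 4, so its minimum is min P + min Q − 4.
P'(x) = 4(x - 4)(x + 3)(x + 4) vanishes at x ∈ {-4, -3, 4}; Q'(y) = 12(y - 3)(y + 1)(y + 4) vanishes at y ∈ {-4, -1, 3}.
Local minima of P (where P''>0): P(-4)=256, P(4)=-768. Local minima of Q: Q(-4)=-224, Q(3)=-567.
So the global minimum of V is P(4) + Q(3) − 4 = -768 − 567 − 4 = -1339, attained at (4, 3).

-1339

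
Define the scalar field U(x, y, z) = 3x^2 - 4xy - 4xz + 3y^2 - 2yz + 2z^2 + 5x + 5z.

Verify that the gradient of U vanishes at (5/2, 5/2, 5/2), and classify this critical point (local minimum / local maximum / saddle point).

saddle point

∇U = (6x - 4y - 4z + 5, -4x + 6y - 2z, -4x - 2y + 4z + 5); substituting (5/2, 5/2, 5/2) gives ∇U = (0, 0, 0), so (5/2, 5/2, 5/2) is indeed a critical point.
The Hessian is constant: H = [[6, -4, -4], [-4, 6, -2], [-4, -2, 4]].
Leading principal minors: Δ₁ = 6, Δ₂ = 20, Δ₃ = -104.
The minors fit neither the all-positive nor the alternating-sign pattern, so H is indefinite: a saddle point.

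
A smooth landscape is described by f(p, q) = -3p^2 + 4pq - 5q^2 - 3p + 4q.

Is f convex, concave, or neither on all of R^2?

f is quadratic, so its Hessian is the constant matrix H = [[-6, 4], [4, -10]].
det(H) = 44, tr(H) = -16.
det(H) > 0 and tr(H) < 0, so H is negative definite everywhere: concave.

concave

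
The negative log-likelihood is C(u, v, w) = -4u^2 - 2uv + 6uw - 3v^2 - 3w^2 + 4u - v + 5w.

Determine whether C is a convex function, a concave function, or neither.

concave

C is quadratic, so its Hessian is the constant matrix H = [[-8, -2, 6], [-2, -6, 0], [6, 0, -6]].
Leading principal minors: -8, 44, -48.
Signs alternate −, +, − ⇒ H ≺ 0 ⇒ concave.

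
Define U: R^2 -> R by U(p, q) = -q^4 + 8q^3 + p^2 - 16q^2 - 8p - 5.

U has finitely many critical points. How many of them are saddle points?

2

U separates as a function of p plus a function of q, so ∇U=0 decouples.
∂U/∂p = 2(p - 4) = 0 at p ∈ {4}; ∂U/∂q = -4q(q - 4)(q - 2) = 0 at q ∈ {0, 2, 4}.
The Hessian is diagonal: diag(U_pp, U_qq). Second derivatives: U_pp(4)=2; U_qq(0)=-32, U_qq(2)=16, U_qq(4)=-32.
Saddle points occur where the two diagonal entries have opposite signs: (4, 0), (4, 4). Count: 2.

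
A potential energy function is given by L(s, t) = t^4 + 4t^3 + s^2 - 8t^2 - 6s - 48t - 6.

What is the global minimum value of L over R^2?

-95

L(s,t) separates as P(s) + Q(t) − 6, so its minimum is min P + min Q − 6.
P'(s) = 2s - 6 vanishes at s ∈ {3}; Q'(t) = 4(t - 2)(t + 2)(t + 3) vanishes at t ∈ {-3, -2, 2}.
Local minima of P (where P''>0): P(3)=-9. Local minima of Q: Q(-3)=45, Q(2)=-80.
So the global minimum of L is P(3) + Q(2) − 6 = -9 − 80 − 6 = -95, attained at (3, 2).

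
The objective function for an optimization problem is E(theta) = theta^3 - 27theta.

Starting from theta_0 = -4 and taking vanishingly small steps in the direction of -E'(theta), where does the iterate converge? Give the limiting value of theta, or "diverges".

E'(theta) = 3(theta - 3)(theta + 3), so E'(-4) = 21.
Gradient descent moves in the -E' direction, i.e. theta is decreasing.
There is no critical point below theta=-4, and E' keeps the same sign, so the iterate runs off to −∞.

diverges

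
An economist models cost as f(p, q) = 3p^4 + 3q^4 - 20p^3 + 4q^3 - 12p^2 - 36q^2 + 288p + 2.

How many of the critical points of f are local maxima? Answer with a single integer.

1

f separates as a function of p plus a function of q, so ∇f=0 decouples.
∂f/∂p = 12(p - 4)(p - 3)(p + 2) = 0 at p ∈ {-2, 3, 4}; ∂f/∂q = 12q(q - 2)(q + 3) = 0 at q ∈ {-3, 0, 2}.
The Hessian is diagonal: diag(f_pp, f_qq). Second derivatives: f_pp(-2)=360, f_pp(3)=-60, f_pp(4)=72; f_qq(-3)=180, f_qq(0)=-72, f_qq(2)=120.
Local maxima occur where both diagonal entries negative: (3, 0). Count: 1.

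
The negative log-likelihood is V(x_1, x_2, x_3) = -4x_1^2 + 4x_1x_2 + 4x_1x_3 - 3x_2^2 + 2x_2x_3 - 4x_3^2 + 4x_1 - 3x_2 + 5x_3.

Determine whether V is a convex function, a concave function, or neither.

concave

V is quadratic, so its Hessian is the constant matrix H = [[-8, 4, 4], [4, -6, 2], [4, 2, -8]].
Leading principal minors: -8, 32, -64.
Signs alternate −, +, − ⇒ H ≺ 0 ⇒ concave.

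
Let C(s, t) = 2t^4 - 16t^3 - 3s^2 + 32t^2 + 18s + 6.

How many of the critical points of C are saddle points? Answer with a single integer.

2

C separates as a function of s plus a function of t, so ∇C=0 decouples.
∂C/∂s = -6(s - 3) = 0 at s ∈ {3}; ∂C/∂t = 8t(t - 4)(t - 2) = 0 at t ∈ {0, 2, 4}.
The Hessian is diagonal: diag(C_ss, C_tt). Second derivatives: C_ss(3)=-6; C_tt(0)=64, C_tt(2)=-32, C_tt(4)=64.
Saddle points occur where the two diagonal entries have opposite signs: (3, 0), (3, 4). Count: 2.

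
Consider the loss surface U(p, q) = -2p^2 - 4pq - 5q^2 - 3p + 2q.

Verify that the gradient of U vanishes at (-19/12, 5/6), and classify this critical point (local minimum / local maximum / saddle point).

local maximum

∇U = (-4p - 4q - 3, -4p - 10q + 2); substituting (-19/12, 5/6) gives ∇U = (0, 0), so (-19/12, 5/6) is indeed a critical point.
The Hessian of U is constant: H = [[-4, -4], [-4, -10]].
det(H) = (-4)·(-10) − (-4)² = 24.
det(H) > 0 and tr(H) = -14 < 0, so H is negative definite and the point is a local maximum.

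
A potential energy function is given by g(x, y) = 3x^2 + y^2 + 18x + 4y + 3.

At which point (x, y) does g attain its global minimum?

(-3, -2)

g(x,y) separates as P(x) + Q(y) + 3, so its minimum is min P + min Q + 3.
P'(x) = 6x + 18 vanishes at x ∈ {-3}; Q'(y) = 2y + 4 vanishes at y ∈ {-2}.
Local minima of P (where P''>0): P(-3)=-27. Local minima of Q: Q(-2)=-4.
So the global minimum of g is P(-3) + Q(-2) + 3 = -27 − 4 + 3 = -28, attained at (-3, -2).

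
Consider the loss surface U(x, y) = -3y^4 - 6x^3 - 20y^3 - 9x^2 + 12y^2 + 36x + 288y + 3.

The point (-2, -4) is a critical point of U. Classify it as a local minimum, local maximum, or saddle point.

The mixed partial ∂²U/∂x∂y is 0, so the Hessian at any point is diag(U_xx, U_yy) = diag(-18(2x + 1), 12(-3y^2 - 10y + 2)).
At (-2, -4): H = diag(54, -72).
The eigenvalues have opposite signs, so H is indefinite: a saddle point.

saddle point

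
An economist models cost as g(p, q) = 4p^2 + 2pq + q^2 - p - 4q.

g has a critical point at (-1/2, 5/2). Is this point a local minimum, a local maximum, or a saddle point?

The Hessian of g is constant: H = [[8, 2], [2, 2]].
det(H) = 8·2 − 2² = 12.
det(H) > 0 and tr(H) = 10 > 0, so H is positive definite and the point is a local minimum.

local minimum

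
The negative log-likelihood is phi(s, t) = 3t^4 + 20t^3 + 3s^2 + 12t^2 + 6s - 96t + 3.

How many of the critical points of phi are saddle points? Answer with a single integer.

phi separates as a function of s plus a function of t, so ∇phi=0 decouples.
∂phi/∂s = 6(s + 1) = 0 at s ∈ {-1}; ∂phi/∂t = 12(t - 1)(t + 2)(t + 4) = 0 at t ∈ {-4, -2, 1}.
The Hessian is diagonal: diag(phi_ss, phi_tt). Second derivatives: phi_ss(-1)=6; phi_tt(-4)=120, phi_tt(-2)=-72, phi_tt(1)=180.
Saddle points occur where the two diagonal entries have opposite signs: (-1, -2). Count: 1.

1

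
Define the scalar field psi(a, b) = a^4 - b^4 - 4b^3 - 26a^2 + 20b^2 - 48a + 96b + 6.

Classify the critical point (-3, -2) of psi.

The mixed partial ∂²psi/∂a∂b is 0, so the Hessian at any point is diag(psi_aa, psi_bb) = diag(4(3a^2 - 13), 4(-3b^2 - 6b + 10)).
At (-3, -2): H = diag(56, 40).
Both eigenvalues are positive, so H is positive definite: a local minimum.

local minimum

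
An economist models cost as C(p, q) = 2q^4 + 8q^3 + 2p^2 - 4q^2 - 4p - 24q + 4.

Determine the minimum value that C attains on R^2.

-16

C(p,q) separates as A(p) + B(q) + 4, so its minimum is min A + min B + 4.
A'(p) = 4p - 4 vanishes at p ∈ {1}; B'(q) = 8(q - 1)(q + 1)(q + 3) vanishes at q ∈ {-3, -1, 1}.
Local minima of A (where A''>0): A(1)=-2. Local minima of B: B(-3)=-18, B(1)=-18.
So the global minimum of C is A(1) + B(-3) + 4 = -2 − 18 + 4 = -16, attained at (1, -3).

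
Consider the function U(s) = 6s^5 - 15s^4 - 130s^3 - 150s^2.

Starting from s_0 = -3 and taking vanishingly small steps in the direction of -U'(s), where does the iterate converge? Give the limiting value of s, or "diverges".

U'(s) = 30s(s - 5)(s + 1)(s + 2), so U'(-3) = 1440.
Gradient descent moves in the -U' direction, i.e. s is decreasing.
There is no critical point below s=-3, and U' keeps the same sign, so the iterate runs off to −∞.

diverges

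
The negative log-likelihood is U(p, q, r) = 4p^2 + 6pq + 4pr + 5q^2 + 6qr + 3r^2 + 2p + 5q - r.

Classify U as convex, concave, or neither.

U is quadratic, so its Hessian is the constant matrix H = [[8, 6, 4], [6, 10, 6], [4, 6, 6]].
Leading principal minors: 8, 44, 104.
All positive ⇒ H ≻ 0 ⇒ convex.

convex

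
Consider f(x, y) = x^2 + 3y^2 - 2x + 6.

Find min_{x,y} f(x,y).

5

f(x,y) separates as P(x) + Q(y) + 6, so its minimum is min P + min Q + 6.
P'(x) = 2x - 2 vanishes at x ∈ {1}; Q'(y) = 6y vanishes at y ∈ {0}.
Local minima of P (where P''>0): P(1)=-1. Local minima of Q: Q(0)=0.
So the global minimum of f is P(1) + Q(0) + 6 = -1 + 0 + 6 = 5, attained at (1, 0).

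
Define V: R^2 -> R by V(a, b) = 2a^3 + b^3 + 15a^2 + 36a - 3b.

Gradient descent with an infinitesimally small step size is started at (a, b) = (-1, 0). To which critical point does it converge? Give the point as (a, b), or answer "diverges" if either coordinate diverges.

V is separable, so gradient descent decouples: a follows -∂V/∂a, b follows -∂V/∂b.
∂V/∂a = 6(a + 2)(a + 3); at a=-1 this is 12, so a decreases.
∂V/∂b = 3(b - 1)(b + 1); at b=0 this is -3, so b increases.
a converges to its nearest critical value -2 (a local min of the a-part); b converges to 1. The iterate converges to (-2, 1).

(-2, 1)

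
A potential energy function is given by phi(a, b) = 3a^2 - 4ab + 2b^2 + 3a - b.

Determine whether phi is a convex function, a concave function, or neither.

phi is quadratic, so its Hessian is the constant matrix H = [[6, -4], [-4, 4]].
det(H) = 8, tr(H) = 10.
det(H) > 0 and tr(H) > 0, so H is positive definite everywhere: convex.

convex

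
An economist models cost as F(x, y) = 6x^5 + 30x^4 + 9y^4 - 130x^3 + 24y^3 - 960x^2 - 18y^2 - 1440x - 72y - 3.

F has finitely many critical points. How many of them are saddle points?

F separates as a function of x plus a function of y, so ∇F=0 decouples.
∂F/∂x = 30(x - 4)(x + 1)(x + 3)(x + 4) = 0 at x ∈ {-4, -3, -1, 4}; ∂F/∂y = 36(y - 1)(y + 1)(y + 2) = 0 at y ∈ {-2, -1, 1}.
The Hessian is diagonal: diag(F_xx, F_yy). Second derivatives: F_xx(-4)=-720, F_xx(-3)=420, F_xx(-1)=-900, F_xx(4)=8400; F_yy(-2)=108, F_yy(-1)=-72, F_yy(1)=216.
Saddle points occur where the two diagonal entries have opposite signs: (-4, -2), (-4, 1), (-3, -1), (-1, -2), (-1, 1), (4, -1). Count: 6.

6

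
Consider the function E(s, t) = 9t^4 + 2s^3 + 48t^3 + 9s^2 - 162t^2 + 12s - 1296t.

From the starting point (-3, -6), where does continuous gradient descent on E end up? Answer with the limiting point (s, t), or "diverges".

diverges

E is separable, so gradient descent decouples: s follows -∂E/∂s, t follows -∂E/∂t.
∂E/∂s = 6(s + 1)(s + 2); at s=-3 this is 12, so s decreases.
∂E/∂t = 36(t - 3)(t + 3)(t + 4); at t=-6 this is -1944, so t increases.
The s-coordinate has no critical point in that direction and runs off to infinity.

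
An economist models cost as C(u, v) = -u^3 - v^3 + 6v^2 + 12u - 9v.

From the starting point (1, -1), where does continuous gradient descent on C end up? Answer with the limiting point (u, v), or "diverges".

C is separable, so gradient descent decouples: u follows -∂C/∂u, v follows -∂C/∂v.
∂C/∂u = -3(u - 2)(u + 2); at u=1 this is 9, so u decreases.
∂C/∂v = -3(v - 3)(v - 1); at v=-1 this is -24, so v increases.
u converges to its nearest critical value -2 (a local min of the u-part); v converges to 1. The iterate converges to (-2, 1).

(-2, 1)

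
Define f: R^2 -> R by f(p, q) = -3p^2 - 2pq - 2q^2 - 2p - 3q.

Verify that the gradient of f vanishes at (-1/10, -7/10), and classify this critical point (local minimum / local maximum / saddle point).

∇f = (-6p - 2q - 2, -2p - 4q - 3); substituting (-1/10, -7/10) gives ∇f = (0, 0), so (-1/10, -7/10) is indeed a critical point.
The Hessian of f is constant: H = [[-6, -2], [-2, -4]].
det(H) = (-6)·(-4) − (-2)² = 20.
det(H) > 0 and tr(H) = -10 < 0, so H is negative definite and the point is a local maximum.

local maximum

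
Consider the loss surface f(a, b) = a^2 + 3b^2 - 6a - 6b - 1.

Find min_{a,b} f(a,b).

f(a,b) separates as P(a) + Q(b) − 1, so its minimum is min P + min Q − 1.
P'(a) = 2a - 6 vanishes at a ∈ {3}; Q'(b) = 6b - 6 vanishes at b ∈ {1}.
Local minima of P (where P''>0): P(3)=-9. Local minima of Q: Q(1)=-3.
So the global minimum of f is P(3) + Q(1) − 1 = -9 − 3 − 1 = -13, attained at (3, 1).

-13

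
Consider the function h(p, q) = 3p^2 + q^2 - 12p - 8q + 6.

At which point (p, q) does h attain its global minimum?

(2, 4)

h(p,q) separates as A(p) + B(q) + 6, so its minimum is min A + min B + 6.
A'(p) = 6p - 12 vanishes at p ∈ {2}; B'(q) = 2q - 8 vanishes at q ∈ {4}.
Local minima of A (where A''>0): A(2)=-12. Local minima of B: B(4)=-16.
So the global minimum of h is A(2) + B(4) + 6 = -12 − 16 + 6 = -22, attained at (2, 4).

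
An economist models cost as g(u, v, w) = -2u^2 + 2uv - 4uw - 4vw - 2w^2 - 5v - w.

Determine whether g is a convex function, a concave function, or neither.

neither

g is quadratic, so its Hessian is the constant matrix H = [[-4, 2, -4], [2, 0, -4], [-4, -4, -4]].
Leading principal minors: -4, -4, 144.
Neither pattern holds ⇒ H is indefinite ⇒ neither convex nor concave.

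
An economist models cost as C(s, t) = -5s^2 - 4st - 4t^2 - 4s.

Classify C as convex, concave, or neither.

C is quadratic, so its Hessian is the constant matrix H = [[-10, -4], [-4, -8]].
det(H) = 64, tr(H) = -18.
det(H) > 0 and tr(H) < 0, so H is negative definite everywhere: concave.

concave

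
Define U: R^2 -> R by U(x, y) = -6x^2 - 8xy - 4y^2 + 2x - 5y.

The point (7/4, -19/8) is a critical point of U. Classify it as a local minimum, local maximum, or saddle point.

local maximum

The Hessian of U is constant: H = [[-12, -8], [-8, -8]].
det(H) = (-12)·(-8) − (-8)² = 32.
det(H) > 0 and tr(H) = -20 < 0, so H is negative definite and the point is a local maximum.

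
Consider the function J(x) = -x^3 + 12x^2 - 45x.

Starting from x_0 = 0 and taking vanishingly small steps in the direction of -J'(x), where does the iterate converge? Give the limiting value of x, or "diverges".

J'(x) = -3(x - 5)(x - 3), so J'(0) = -45.
Gradient descent moves in the -J' direction, i.e. x is increasing.
The nearest critical point in that direction is x = 3, where J'' = 6 > 0 (a local minimum). The iterate converges there.

3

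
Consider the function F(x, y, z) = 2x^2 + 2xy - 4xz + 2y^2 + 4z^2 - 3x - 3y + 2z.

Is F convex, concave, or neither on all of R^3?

F is quadratic, so its Hessian is the constant matrix H = [[4, 2, -4], [2, 4, 0], [-4, 0, 8]].
Leading principal minors: 4, 12, 32.
All positive ⇒ H ≻ 0 ⇒ convex.

convex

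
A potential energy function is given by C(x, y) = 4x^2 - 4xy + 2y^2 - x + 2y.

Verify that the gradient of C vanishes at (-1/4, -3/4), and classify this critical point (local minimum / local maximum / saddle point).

local minimum

∇C = (8x - 4y - 1, -4x + 4y + 2); substituting (-1/4, -3/4) gives ∇C = (0, 0), so (-1/4, -3/4) is indeed a critical point.
The Hessian of C is constant: H = [[8, -4], [-4, 4]].
det(H) = 8·4 − (-4)² = 16.
det(H) > 0 and tr(H) = 12 > 0, so H is positive definite and the point is a local minimum.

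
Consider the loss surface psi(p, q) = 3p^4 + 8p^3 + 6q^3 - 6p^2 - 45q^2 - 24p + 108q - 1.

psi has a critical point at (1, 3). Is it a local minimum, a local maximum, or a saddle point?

The mixed partial ∂²psi/∂p∂q is 0, so the Hessian at any point is diag(psi_pp, psi_qq) = diag(12(3p^2 + 4p - 1), 18(2q - 5)).
At (1, 3): H = diag(72, 18).
Both eigenvalues are positive, so H is positive definite: a local minimum.

local minimum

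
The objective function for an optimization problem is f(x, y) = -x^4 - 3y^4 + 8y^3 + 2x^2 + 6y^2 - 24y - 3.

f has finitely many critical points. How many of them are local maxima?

f separates as a function of x plus a function of y, so ∇f=0 decouples.
∂f/∂x = -4x(x - 1)(x + 1) = 0 at x ∈ {-1, 0, 1}; ∂f/∂y = -12(y - 2)(y - 1)(y + 1) = 0 at y ∈ {-1, 1, 2}.
The Hessian is diagonal: diag(f_xx, f_yy). Second derivatives: f_xx(-1)=-8, f_xx(0)=4, f_xx(1)=-8; f_yy(-1)=-72, f_yy(1)=24, f_yy(2)=-36.
Local maxima occur where both diagonal entries negative: (-1, -1), (-1, 2), (1, -1), (1, 2). Count: 4.

4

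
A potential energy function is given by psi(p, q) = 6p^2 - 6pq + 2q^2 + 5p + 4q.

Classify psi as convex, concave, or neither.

psi is quadratic, so its Hessian is the constant matrix H = [[12, -6], [-6, 4]].
det(H) = 12, tr(H) = 16.
det(H) > 0 and tr(H) > 0, so H is positive definite everywhere: convex.

convex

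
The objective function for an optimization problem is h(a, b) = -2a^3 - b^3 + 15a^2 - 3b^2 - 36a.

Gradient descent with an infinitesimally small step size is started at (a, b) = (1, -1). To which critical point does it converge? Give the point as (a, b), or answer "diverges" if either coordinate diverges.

h is separable, so gradient descent decouples: a follows -∂h/∂a, b follows -∂h/∂b.
∂h/∂a = -6(a - 3)(a - 2); at a=1 this is -12, so a increases.
∂h/∂b = -3b(b + 2); at b=-1 this is 3, so b decreases.
a converges to its nearest critical value 2 (a local min of the a-part); b converges to -2. The iterate converges to (2, -2).

(2, -2)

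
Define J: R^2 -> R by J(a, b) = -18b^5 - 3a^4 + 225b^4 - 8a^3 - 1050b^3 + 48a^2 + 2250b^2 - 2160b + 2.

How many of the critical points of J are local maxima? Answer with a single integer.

J separates as a function of a plus a function of b, so ∇J=0 decouples.
∂J/∂a = -12a(a - 2)(a + 4) = 0 at a ∈ {-4, 0, 2}; ∂J/∂b = -90(b - 4)(b - 3)(b - 2)(b - 1) = 0 at b ∈ {1, 2, 3, 4}.
The Hessian is diagonal: diag(J_aa, J_bb). Second derivatives: J_aa(-4)=-288, J_aa(0)=96, J_aa(2)=-144; J_bb(1)=540, J_bb(2)=-180, J_bb(3)=180, J_bb(4)=-540.
Local maxima occur where both diagonal entries negative: (-4, 2), (-4, 4), (2, 2), (2, 4). Count: 4.

4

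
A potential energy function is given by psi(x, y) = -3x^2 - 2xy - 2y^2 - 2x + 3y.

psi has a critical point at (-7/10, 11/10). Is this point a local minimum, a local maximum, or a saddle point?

The Hessian of psi is constant: H = [[-6, -2], [-2, -4]].
det(H) = (-6)·(-4) − (-2)² = 20.
det(H) > 0 and tr(H) = -10 < 0, so H is negative definite and the point is a local maximum.

local maximum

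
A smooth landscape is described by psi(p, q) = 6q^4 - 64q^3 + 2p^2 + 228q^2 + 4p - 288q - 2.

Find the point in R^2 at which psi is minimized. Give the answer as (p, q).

psi(p,q) separates as A(p) + B(q) − 2, so its minimum is min A + min B − 2.
A'(p) = 4p + 4 vanishes at p ∈ {-1}; B'(q) = 24(q - 4)(q - 3)(q - 1) vanishes at q ∈ {1, 3, 4}.
Local minima of A (where A''>0): A(-1)=-2. Local minima of B: B(1)=-118, B(4)=-64.
So the global minimum of psi is A(-1) + B(1) − 2 = -2 − 118 − 2 = -122, attained at (-1, 1).

(-1, 1)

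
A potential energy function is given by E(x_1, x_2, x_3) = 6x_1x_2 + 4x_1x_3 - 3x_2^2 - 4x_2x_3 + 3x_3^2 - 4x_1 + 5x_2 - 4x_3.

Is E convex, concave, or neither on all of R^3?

neither

E is quadratic, so its Hessian is the constant matrix H = [[0, 6, 4], [6, -6, -4], [4, -4, 6]].
Leading principal minors: 0, -36, -312.
Neither pattern holds ⇒ H is indefinite ⇒ neither convex nor concave.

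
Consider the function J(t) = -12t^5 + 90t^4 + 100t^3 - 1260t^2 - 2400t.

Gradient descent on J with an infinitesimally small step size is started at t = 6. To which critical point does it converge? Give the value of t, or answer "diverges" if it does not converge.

diverges

J'(t) = -60(t - 5)(t - 4)(t + 1)(t + 2), so J'(6) = -6720.
Gradient descent moves in the -J' direction, i.e. t is increasing.
There is no critical point above t=6, and J' keeps the same sign, so the iterate runs off to +∞.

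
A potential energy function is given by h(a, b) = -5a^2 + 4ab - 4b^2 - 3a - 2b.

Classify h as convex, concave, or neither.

h is quadratic, so its Hessian is the constant matrix H = [[-10, 4], [4, -8]].
det(H) = 64, tr(H) = -18.
det(H) > 0 and tr(H) < 0, so H is negative definite everywhere: concave.

concave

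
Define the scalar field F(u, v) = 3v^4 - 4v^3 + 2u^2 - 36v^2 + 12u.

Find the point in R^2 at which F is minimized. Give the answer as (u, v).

(-3, 3)

F(u,v) separates as P(u) + Q(v), so its minimum is min P + min Q.
P'(u) = 4u + 12 vanishes at u ∈ {-3}; Q'(v) = 12v(v - 3)(v + 2) vanishes at v ∈ {-2, 0, 3}.
Local minima of P (where P''>0): P(-3)=-18. Local minima of Q: Q(-2)=-64, Q(3)=-189.
So the global minimum of F is P(-3) + Q(3) = -18 − 189 = -207, attained at (-3, 3).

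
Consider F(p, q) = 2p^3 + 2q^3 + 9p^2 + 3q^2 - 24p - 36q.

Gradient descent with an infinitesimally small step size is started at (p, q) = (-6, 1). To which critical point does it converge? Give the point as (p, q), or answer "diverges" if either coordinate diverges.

diverges

F is separable, so gradient descent decouples: p follows -∂F/∂p, q follows -∂F/∂q.
∂F/∂p = 6(p - 1)(p + 4); at p=-6 this is 84, so p decreases.
∂F/∂q = 6(q - 2)(q + 3); at q=1 this is -24, so q increases.
The p-coordinate has no critical point in that direction and runs off to infinity.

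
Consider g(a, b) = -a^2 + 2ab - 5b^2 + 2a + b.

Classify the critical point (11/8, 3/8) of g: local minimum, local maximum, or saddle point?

The Hessian of g is constant: H = [[-2, 2], [2, -10]].
det(H) = (-2)·(-10) − 2² = 16.
det(H) > 0 and tr(H) = -12 < 0, so H is negative definite and the point is a local maximum.

local maximum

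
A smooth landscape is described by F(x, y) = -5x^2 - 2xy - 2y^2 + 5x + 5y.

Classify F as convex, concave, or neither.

F is quadratic, so its Hessian is the constant matrix H = [[-10, -2], [-2, -4]].
det(H) = 36, tr(H) = -14.
det(H) > 0 and tr(H) < 0, so H is negative definite everywhere: concave.

concave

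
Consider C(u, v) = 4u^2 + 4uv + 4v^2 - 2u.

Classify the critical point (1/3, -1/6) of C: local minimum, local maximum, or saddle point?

local minimum

The Hessian of C is constant: H = [[8, 4], [4, 8]].
det(H) = 8·8 − 4² = 48.
det(H) > 0 and tr(H) = 16 > 0, so H is positive definite and the point is a local minimum.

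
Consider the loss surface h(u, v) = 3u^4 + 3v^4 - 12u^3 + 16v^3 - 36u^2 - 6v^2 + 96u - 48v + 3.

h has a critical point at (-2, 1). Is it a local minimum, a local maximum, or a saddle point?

The mixed partial ∂²h/∂u∂v is 0, so the Hessian at any point is diag(h_uu, h_vv) = diag(36(u^2 - 2u - 2), 12(3v^2 + 8v - 1)).
At (-2, 1): H = diag(216, 120).
Both eigenvalues are positive, so H is positive definite: a local minimum.

local minimum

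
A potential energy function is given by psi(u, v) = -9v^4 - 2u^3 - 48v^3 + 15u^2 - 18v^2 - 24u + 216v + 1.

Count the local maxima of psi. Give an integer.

2

psi separates as a function of u plus a function of v, so ∇psi=0 decouples.
∂psi/∂u = -6(u - 4)(u - 1) = 0 at u ∈ {1, 4}; ∂psi/∂v = -36(v - 1)(v + 2)(v + 3) = 0 at v ∈ {-3, -2, 1}.
The Hessian is diagonal: diag(psi_uu, psi_vv). Second derivatives: psi_uu(1)=18, psi_uu(4)=-18; psi_vv(-3)=-144, psi_vv(-2)=108, psi_vv(1)=-432.
Local maxima occur where both diagonal entries negative: (4, -3), (4, 1). Count: 2.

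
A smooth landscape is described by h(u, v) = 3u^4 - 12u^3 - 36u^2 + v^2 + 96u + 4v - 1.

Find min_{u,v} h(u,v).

h(u,v) separates as P(u) + Q(v) − 1, so its minimum is min P + min Q − 1.
P'(u) = 12(u - 4)(u - 1)(u + 2) vanishes at u ∈ {-2, 1, 4}; Q'(v) = 2v + 4 vanishes at v ∈ {-2}.
Local minima of P (where P''>0): P(-2)=-192, P(4)=-192. Local minima of Q: Q(-2)=-4.
So the global minimum of h is P(-2) + Q(-2) − 1 = -192 − 4 − 1 = -197, attained at (-2, -2).

-197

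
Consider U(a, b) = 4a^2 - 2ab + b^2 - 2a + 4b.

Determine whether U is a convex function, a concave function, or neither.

U is quadratic, so its Hessian is the constant matrix H = [[8, -2], [-2, 2]].
det(H) = 12, tr(H) = 10.
det(H) > 0 and tr(H) > 0, so H is positive definite everywhere: convex.

convex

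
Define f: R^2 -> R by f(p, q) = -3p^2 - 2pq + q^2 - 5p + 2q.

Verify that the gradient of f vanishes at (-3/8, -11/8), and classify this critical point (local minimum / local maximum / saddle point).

saddle point

∇f = (-6p - 2q - 5, -2p + 2q + 2); substituting (-3/8, -11/8) gives ∇f = (0, 0), so (-3/8, -11/8) is indeed a critical point.
The Hessian of f is constant: H = [[-6, -2], [-2, 2]].
det(H) = (-6)·2 − (-2)² = -16.
Since det(H) < 0, H is indefinite and the critical point is a saddle point.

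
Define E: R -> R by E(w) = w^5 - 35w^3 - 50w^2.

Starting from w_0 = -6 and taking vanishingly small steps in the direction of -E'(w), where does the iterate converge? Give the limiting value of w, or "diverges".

E'(w) = 5w(w - 5)(w + 1)(w + 4), so E'(-6) = 3300.
Gradient descent moves in the -E' direction, i.e. w is decreasing.
There is no critical point below w=-6, and E' keeps the same sign, so the iterate runs off to −∞.

diverges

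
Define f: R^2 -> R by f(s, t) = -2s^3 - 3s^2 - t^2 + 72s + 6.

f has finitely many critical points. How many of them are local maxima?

1

f separates as a function of s plus a function of t, so ∇f=0 decouples.
∂f/∂s = -6(s - 3)(s + 4) = 0 at s ∈ {-4, 3}; ∂f/∂t = -2t = 0 at t ∈ {0}.
The Hessian is diagonal: diag(f_ss, f_tt). Second derivatives: f_ss(-4)=42, f_ss(3)=-42; f_tt(0)=-2.
Local maxima occur where both diagonal entries negative: (3, 0). Count: 1.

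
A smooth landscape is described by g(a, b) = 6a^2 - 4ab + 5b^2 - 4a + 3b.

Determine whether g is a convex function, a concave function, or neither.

convex

g is quadratic, so its Hessian is the constant matrix H = [[12, -4], [-4, 10]].
det(H) = 104, tr(H) = 22.
det(H) > 0 and tr(H) > 0, so H is positive definite everywhere: convex.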